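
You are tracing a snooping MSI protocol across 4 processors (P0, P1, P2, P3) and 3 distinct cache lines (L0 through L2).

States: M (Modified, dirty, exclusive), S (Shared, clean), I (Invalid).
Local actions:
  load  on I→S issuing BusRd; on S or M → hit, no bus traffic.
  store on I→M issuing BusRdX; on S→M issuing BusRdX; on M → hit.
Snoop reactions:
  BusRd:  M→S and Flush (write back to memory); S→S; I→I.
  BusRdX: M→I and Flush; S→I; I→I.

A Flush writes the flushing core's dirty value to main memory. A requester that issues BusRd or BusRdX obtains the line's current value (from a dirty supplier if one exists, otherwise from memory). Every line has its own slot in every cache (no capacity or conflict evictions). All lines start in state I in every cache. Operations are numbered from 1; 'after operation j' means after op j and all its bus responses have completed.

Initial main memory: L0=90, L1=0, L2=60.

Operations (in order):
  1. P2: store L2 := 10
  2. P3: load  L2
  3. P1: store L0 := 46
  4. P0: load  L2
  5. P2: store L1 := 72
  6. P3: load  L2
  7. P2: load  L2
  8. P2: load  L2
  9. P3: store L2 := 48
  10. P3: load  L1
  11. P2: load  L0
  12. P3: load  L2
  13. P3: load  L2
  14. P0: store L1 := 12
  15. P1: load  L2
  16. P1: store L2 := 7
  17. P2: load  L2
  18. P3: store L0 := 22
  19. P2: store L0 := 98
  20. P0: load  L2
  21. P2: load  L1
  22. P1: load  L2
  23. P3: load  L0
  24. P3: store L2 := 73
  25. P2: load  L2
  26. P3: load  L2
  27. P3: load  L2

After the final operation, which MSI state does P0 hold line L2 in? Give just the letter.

[1] P2: store L2 := 10 | P0:I, P1:I, P2:M(10), P3:I | bus: BusRdX
[2] P3: load  L2 | P0:I, P1:I, P2:S(10), P3:S(10) | bus: BusRd,Flush
[3] P1: store L0 := 46 | P0:I, P1:M(46), P2:I, P3:I | bus: BusRdX
[4] P0: load  L2 | P0:S(10), P1:I, P2:S(10), P3:S(10) | bus: BusRd
[5] P2: store L1 := 72 | P0:I, P1:I, P2:M(72), P3:I | bus: BusRdX
[6] P3: load  L2 | P0:S(10), P1:I, P2:S(10), P3:S(10) | bus: none
[7] P2: load  L2 | P0:S(10), P1:I, P2:S(10), P3:S(10) | bus: none
[8] P2: load  L2 | P0:S(10), P1:I, P2:S(10), P3:S(10) | bus: none
[9] P3: store L2 := 48 | P0:I, P1:I, P2:I, P3:M(48) | bus: BusRdX
[10] P3: load  L1 | P0:I, P1:I, P2:S(72), P3:S(72) | bus: BusRd,Flush
[11] P2: load  L0 | P0:I, P1:S(46), P2:S(46), P3:I | bus: BusRd,Flush
[12] P3: load  L2 | P0:I, P1:I, P2:I, P3:M(48) | bus: none
[13] P3: load  L2 | P0:I, P1:I, P2:I, P3:M(48) | bus: none
[14] P0: store L1 := 12 | P0:M(12), P1:I, P2:I, P3:I | bus: BusRdX
[15] P1: load  L2 | P0:I, P1:S(48), P2:I, P3:S(48) | bus: BusRd,Flush
[16] P1: store L2 := 7 | P0:I, P1:M(7), P2:I, P3:I | bus: BusRdX
[17] P2: load  L2 | P0:I, P1:S(7), P2:S(7), P3:I | bus: BusRd,Flush
[18] P3: store L0 := 22 | P0:I, P1:I, P2:I, P3:M(22) | bus: BusRdX
[19] P2: store L0 := 98 | P0:I, P1:I, P2:M(98), P3:I | bus: BusRdX,Flush
[20] P0: load  L2 | P0:S(7), P1:S(7), P2:S(7), P3:I | bus: BusRd
[21] P2: load  L1 | P0:S(12), P1:I, P2:S(12), P3:I | bus: BusRd,Flush
[22] P1: load  L2 | P0:S(7), P1:S(7), P2:S(7), P3:I | bus: none
[23] P3: load  L0 | P0:I, P1:I, P2:S(98), P3:S(98) | bus: BusRd,Flush
[24] P3: store L2 := 73 | P0:I, P1:I, P2:I, P3:M(73) | bus: BusRdX
[25] P2: load  L2 | P0:I, P1:I, P2:S(73), P3:S(73) | bus: BusRd,Flush
[26] P3: load  L2 | P0:I, P1:I, P2:S(73), P3:S(73) | bus: none
[27] P3: load  L2 | P0:I, P1:I, P2:S(73), P3:S(73) | bus: none

state = I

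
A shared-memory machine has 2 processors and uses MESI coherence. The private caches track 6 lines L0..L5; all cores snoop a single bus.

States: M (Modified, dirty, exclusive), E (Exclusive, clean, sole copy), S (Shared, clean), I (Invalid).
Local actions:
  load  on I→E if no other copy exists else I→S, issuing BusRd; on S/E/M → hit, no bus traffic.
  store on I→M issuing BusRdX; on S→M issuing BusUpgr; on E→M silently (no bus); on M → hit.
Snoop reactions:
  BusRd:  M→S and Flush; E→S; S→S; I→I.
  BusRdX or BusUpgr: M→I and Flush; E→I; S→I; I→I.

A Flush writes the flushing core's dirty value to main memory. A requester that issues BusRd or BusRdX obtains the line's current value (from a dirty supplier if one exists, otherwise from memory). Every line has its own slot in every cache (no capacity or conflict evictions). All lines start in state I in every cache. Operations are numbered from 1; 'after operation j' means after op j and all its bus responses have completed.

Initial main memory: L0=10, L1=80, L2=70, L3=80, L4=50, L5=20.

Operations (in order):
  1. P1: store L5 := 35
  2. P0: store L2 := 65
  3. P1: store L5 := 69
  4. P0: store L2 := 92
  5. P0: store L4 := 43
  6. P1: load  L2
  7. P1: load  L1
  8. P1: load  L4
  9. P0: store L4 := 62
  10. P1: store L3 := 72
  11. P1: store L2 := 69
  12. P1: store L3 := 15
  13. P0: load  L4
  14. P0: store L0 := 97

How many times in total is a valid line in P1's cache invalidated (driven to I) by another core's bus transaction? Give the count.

invalidations = 1

step 1: P1: store L5 := 35  ⟶  IM  (L5)  txn=BusRdX  M[L5]=20
step 2: P0: store L2 := 65  ⟶  MI  (L2)  txn=BusRdX  M[L2]=70
step 3: P1: store L5 := 69  ⟶  IM  (L5)  txn=∅  M[L5]=20
step 4: P0: store L2 := 92  ⟶  MI  (L2)  txn=∅  M[L2]=70
step 5: P0: store L4 := 43  ⟶  MI  (L4)  txn=BusRdX  M[L4]=50
step 6: P1: load  L2  ⟶  SS  (L2)  txn=BusRd+Flush  M[L2]=92
step 7: P1: load  L1  ⟶  IE  (L1)  txn=BusRd  M[L1]=80
step 8: P1: load  L4  ⟶  SS  (L4)  txn=BusRd+Flush  M[L4]=43
step 9: P0: store L4 := 62  ⟶  MI  (L4)  txn=BusUpgr  M[L4]=43
step 10: P1: store L3 := 72  ⟶  IM  (L3)  txn=BusRdX  M[L3]=80
step 11: P1: store L2 := 69  ⟶  IM  (L2)  txn=BusUpgr  M[L2]=92
step 12: P1: store L3 := 15  ⟶  IM  (L3)  txn=∅  M[L3]=80
step 13: P0: load  L4  ⟶  MI  (L4)  txn=∅  M[L4]=43
step 14: P0: store L0 := 97  ⟶  MI  (L0)  txn=BusRdX  M[L0]=10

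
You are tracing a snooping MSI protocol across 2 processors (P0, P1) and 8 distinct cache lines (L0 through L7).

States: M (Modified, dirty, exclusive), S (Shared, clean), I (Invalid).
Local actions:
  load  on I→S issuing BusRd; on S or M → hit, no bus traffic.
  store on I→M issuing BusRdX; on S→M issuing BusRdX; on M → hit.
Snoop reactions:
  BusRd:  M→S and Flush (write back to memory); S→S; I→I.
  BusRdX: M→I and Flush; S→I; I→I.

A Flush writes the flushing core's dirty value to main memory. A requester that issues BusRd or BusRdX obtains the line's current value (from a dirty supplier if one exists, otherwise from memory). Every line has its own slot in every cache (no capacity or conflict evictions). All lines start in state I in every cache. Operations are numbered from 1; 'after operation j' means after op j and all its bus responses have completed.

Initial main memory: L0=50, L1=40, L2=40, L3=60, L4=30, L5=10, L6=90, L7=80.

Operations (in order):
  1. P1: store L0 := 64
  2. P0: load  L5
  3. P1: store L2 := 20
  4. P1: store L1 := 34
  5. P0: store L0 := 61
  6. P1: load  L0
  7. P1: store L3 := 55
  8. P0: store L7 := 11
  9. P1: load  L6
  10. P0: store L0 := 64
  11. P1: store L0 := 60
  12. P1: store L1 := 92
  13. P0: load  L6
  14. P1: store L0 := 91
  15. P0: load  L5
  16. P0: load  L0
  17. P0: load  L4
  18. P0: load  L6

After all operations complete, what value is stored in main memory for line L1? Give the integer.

step 1: P1: store L0 := 64  ⟶  IM  (L0)  txn=BusRdX  M[L0]=50
step 2: P0: load  L5  ⟶  SI  (L5)  txn=BusRd  M[L5]=10
step 3: P1: store L2 := 20  ⟶  IM  (L2)  txn=BusRdX  M[L2]=40
step 4: P1: store L1 := 34  ⟶  IM  (L1)  txn=BusRdX  M[L1]=40
step 5: P0: store L0 := 61  ⟶  MI  (L0)  txn=BusRdX+Flush  M[L0]=64
step 6: P1: load  L0  ⟶  SS  (L0)  txn=BusRd+Flush  M[L0]=61
step 7: P1: store L3 := 55  ⟶  IM  (L3)  txn=BusRdX  M[L3]=60
step 8: P0: store L7 := 11  ⟶  MI  (L7)  txn=BusRdX  M[L7]=80
step 9: P1: load  L6  ⟶  IS  (L6)  txn=BusRd  M[L6]=90
step 10: P0: store L0 := 64  ⟶  MI  (L0)  txn=BusRdX  M[L0]=61
step 11: P1: store L0 := 60  ⟶  IM  (L0)  txn=BusRdX+Flush  M[L0]=64
step 12: P1: store L1 := 92  ⟶  IM  (L1)  txn=∅  M[L1]=40
step 13: P0: load  L6  ⟶  SS  (L6)  txn=BusRd  M[L6]=90
step 14: P1: store L0 := 91  ⟶  IM  (L0)  txn=∅  M[L0]=64
step 15: P0: load  L5  ⟶  SI  (L5)  txn=∅  M[L5]=10
step 16: P0: load  L0  ⟶  SS  (L0)  txn=BusRd+Flush  M[L0]=91
step 17: P0: load  L4  ⟶  SI  (L4)  txn=BusRd  M[L4]=30
step 18: P0: load  L6  ⟶  SS  (L6)  txn=∅  M[L6]=90

memory[L1] = 40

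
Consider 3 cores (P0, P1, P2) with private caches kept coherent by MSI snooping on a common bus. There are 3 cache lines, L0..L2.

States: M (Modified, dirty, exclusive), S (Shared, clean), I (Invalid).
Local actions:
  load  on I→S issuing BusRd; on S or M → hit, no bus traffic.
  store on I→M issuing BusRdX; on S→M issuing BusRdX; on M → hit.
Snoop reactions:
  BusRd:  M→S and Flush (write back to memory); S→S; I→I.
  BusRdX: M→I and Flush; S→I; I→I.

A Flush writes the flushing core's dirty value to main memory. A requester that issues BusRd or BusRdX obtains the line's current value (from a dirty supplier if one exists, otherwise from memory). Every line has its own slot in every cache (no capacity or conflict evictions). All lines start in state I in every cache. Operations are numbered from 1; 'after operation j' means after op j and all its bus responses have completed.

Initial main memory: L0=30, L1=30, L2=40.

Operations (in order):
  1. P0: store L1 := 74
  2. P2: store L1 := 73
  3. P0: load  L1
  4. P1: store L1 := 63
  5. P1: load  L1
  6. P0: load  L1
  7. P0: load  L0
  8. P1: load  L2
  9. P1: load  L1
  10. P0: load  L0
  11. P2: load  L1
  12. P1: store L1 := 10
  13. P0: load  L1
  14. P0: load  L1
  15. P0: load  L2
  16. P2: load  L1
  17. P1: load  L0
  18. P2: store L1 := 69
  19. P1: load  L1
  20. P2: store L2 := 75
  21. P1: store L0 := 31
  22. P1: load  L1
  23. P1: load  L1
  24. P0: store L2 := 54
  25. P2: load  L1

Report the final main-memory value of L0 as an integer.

1. P0: store L1 := 74  bus=[BusRdX]  L1: P0=M P1=I P2=I  mem[L1]=30
2. P2: store L1 := 73  bus=[BusRdX,Flush]  L1: P0=I P1=I P2=M  mem[L1]=74
3. P0: load  L1  bus=[BusRd,Flush]  L1: P0=S P1=I P2=S  mem[L1]=73
4. P1: store L1 := 63  bus=[BusRdX]  L1: P0=I P1=M P2=I  mem[L1]=73
5. P1: load  L1  bus=[-]  L1: P0=I P1=M P2=I  mem[L1]=73
6. P0: load  L1  bus=[BusRd,Flush]  L1: P0=S P1=S P2=I  mem[L1]=63
7. P0: load  L0  bus=[BusRd]  L0: P0=S P1=I P2=I  mem[L0]=30
8. P1: load  L2  bus=[BusRd]  L2: P0=I P1=S P2=I  mem[L2]=40
9. P1: load  L1  bus=[-]  L1: P0=S P1=S P2=I  mem[L1]=63
10. P0: load  L0  bus=[-]  L0: P0=S P1=I P2=I  mem[L0]=30
11. P2: load  L1  bus=[BusRd]  L1: P0=S P1=S P2=S  mem[L1]=63
12. P1: store L1 := 10  bus=[BusRdX]  L1: P0=I P1=M P2=I  mem[L1]=63
13. P0: load  L1  bus=[BusRd,Flush]  L1: P0=S P1=S P2=I  mem[L1]=10
14. P0: load  L1  bus=[-]  L1: P0=S P1=S P2=I  mem[L1]=10
15. P0: load  L2  bus=[BusRd]  L2: P0=S P1=S P2=I  mem[L2]=40
16. P2: load  L1  bus=[BusRd]  L1: P0=S P1=S P2=S  mem[L1]=10
17. P1: load  L0  bus=[BusRd]  L0: P0=S P1=S P2=I  mem[L0]=30
18. P2: store L1 := 69  bus=[BusRdX]  L1: P0=I P1=I P2=M  mem[L1]=10
19. P1: load  L1  bus=[BusRd,Flush]  L1: P0=I P1=S P2=S  mem[L1]=69
20. P2: store L2 := 75  bus=[BusRdX]  L2: P0=I P1=I P2=M  mem[L2]=40
21. P1: store L0 := 31  bus=[BusRdX]  L0: P0=I P1=M P2=I  mem[L0]=30
22. P1: load  L1  bus=[-]  L1: P0=I P1=S P2=S  mem[L1]=69
23. P1: load  L1  bus=[-]  L1: P0=I P1=S P2=S  mem[L1]=69
24. P0: store L2 := 54  bus=[BusRdX,Flush]  L2: P0=M P1=I P2=I  mem[L2]=75
25. P2: load  L1  bus=[-]  L1: P0=I P1=S P2=S  mem[L1]=69

memory[L0] = 30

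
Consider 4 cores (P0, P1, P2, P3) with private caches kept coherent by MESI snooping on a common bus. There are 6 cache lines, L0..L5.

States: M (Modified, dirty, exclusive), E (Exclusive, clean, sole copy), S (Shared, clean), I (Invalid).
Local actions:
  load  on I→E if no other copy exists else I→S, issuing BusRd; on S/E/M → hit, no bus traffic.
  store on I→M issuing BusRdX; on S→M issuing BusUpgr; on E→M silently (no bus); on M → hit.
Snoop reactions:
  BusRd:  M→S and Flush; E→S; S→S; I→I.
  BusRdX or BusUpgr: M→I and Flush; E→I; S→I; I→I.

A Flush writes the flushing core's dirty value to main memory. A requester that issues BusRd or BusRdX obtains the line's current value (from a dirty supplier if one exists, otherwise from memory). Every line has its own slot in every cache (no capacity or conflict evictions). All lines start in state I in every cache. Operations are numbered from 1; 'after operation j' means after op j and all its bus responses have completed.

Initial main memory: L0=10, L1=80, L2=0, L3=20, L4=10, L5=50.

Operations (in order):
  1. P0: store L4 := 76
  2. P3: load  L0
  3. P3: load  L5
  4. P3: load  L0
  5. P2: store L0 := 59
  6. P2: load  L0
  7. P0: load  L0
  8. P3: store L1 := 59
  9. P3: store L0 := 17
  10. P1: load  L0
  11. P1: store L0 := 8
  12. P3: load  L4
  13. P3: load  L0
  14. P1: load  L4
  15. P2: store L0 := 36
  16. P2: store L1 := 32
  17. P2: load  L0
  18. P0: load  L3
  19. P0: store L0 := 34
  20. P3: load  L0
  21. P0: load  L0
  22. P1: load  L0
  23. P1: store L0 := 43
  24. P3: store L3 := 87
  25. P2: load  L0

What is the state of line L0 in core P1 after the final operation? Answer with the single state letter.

state = S

[1] P0: store L4 := 76 | P0:M(76), P1:I, P2:I, P3:I | bus: BusRdX
[2] P3: load  L0 | P0:I, P1:I, P2:I, P3:E(10) | bus: BusRd
[3] P3: load  L5 | P0:I, P1:I, P2:I, P3:E(50) | bus: BusRd
[4] P3: load  L0 | P0:I, P1:I, P2:I, P3:E(10) | bus: none
[5] P2: store L0 := 59 | P0:I, P1:I, P2:M(59), P3:I | bus: BusRdX
[6] P2: load  L0 | P0:I, P1:I, P2:M(59), P3:I | bus: none
[7] P0: load  L0 | P0:S(59), P1:I, P2:S(59), P3:I | bus: BusRd,Flush
[8] P3: store L1 := 59 | P0:I, P1:I, P2:I, P3:M(59) | bus: BusRdX
[9] P3: store L0 := 17 | P0:I, P1:I, P2:I, P3:M(17) | bus: BusRdX
[10] P1: load  L0 | P0:I, P1:S(17), P2:I, P3:S(17) | bus: BusRd,Flush
[11] P1: store L0 := 8 | P0:I, P1:M(8), P2:I, P3:I | bus: BusUpgr
[12] P3: load  L4 | P0:S(76), P1:I, P2:I, P3:S(76) | bus: BusRd,Flush
[13] P3: load  L0 | P0:I, P1:S(8), P2:I, P3:S(8) | bus: BusRd,Flush
[14] P1: load  L4 | P0:S(76), P1:S(76), P2:I, P3:S(76) | bus: BusRd
[15] P2: store L0 := 36 | P0:I, P1:I, P2:M(36), P3:I | bus: BusRdX
[16] P2: store L1 := 32 | P0:I, P1:I, P2:M(32), P3:I | bus: BusRdX,Flush
[17] P2: load  L0 | P0:I, P1:I, P2:M(36), P3:I | bus: none
[18] P0: load  L3 | P0:E(20), P1:I, P2:I, P3:I | bus: BusRd
[19] P0: store L0 := 34 | P0:M(34), P1:I, P2:I, P3:I | bus: BusRdX,Flush
[20] P3: load  L0 | P0:S(34), P1:I, P2:I, P3:S(34) | bus: BusRd,Flush
[21] P0: load  L0 | P0:S(34), P1:I, P2:I, P3:S(34) | bus: none
[22] P1: load  L0 | P0:S(34), P1:S(34), P2:I, P3:S(34) | bus: BusRd
[23] P1: store L0 := 43 | P0:I, P1:M(43), P2:I, P3:I | bus: BusUpgr
[24] P3: store L3 := 87 | P0:I, P1:I, P2:I, P3:M(87) | bus: BusRdX
[25] P2: load  L0 | P0:I, P1:S(43), P2:S(43), P3:I | bus: BusRd,Flush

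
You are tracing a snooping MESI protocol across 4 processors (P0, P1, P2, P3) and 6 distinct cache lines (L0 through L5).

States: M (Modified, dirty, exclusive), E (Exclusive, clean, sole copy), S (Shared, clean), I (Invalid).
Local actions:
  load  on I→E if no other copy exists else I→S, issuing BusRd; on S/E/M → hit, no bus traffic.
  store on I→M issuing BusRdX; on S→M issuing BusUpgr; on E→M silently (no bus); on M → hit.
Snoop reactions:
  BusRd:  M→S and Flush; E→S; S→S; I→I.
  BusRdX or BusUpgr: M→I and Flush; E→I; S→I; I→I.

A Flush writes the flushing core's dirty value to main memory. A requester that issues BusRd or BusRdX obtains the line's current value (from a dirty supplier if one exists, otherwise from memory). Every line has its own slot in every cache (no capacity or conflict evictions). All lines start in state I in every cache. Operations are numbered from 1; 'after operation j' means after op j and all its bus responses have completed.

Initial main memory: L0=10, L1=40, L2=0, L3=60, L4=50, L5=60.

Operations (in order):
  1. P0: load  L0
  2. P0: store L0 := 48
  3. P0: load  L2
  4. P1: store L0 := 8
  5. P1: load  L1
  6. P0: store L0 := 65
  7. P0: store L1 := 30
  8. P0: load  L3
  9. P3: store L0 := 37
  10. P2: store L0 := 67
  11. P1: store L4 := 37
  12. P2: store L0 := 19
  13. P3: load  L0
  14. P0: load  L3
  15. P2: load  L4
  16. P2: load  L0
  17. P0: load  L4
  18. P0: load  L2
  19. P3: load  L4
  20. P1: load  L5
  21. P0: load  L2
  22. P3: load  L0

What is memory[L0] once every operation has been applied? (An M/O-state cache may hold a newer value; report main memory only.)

[1] P0: load  L0 | P0:E(10), P1:I, P2:I, P3:I | bus: BusRd
[2] P0: store L0 := 48 | P0:M(48), P1:I, P2:I, P3:I | bus: none
[3] P0: load  L2 | P0:E(0), P1:I, P2:I, P3:I | bus: BusRd
[4] P1: store L0 := 8 | P0:I, P1:M(8), P2:I, P3:I | bus: BusRdX,Flush
[5] P1: load  L1 | P0:I, P1:E(40), P2:I, P3:I | bus: BusRd
[6] P0: store L0 := 65 | P0:M(65), P1:I, P2:I, P3:I | bus: BusRdX,Flush
[7] P0: store L1 := 30 | P0:M(30), P1:I, P2:I, P3:I | bus: BusRdX
[8] P0: load  L3 | P0:E(60), P1:I, P2:I, P3:I | bus: BusRd
[9] P3: store L0 := 37 | P0:I, P1:I, P2:I, P3:M(37) | bus: BusRdX,Flush
[10] P2: store L0 := 67 | P0:I, P1:I, P2:M(67), P3:I | bus: BusRdX,Flush
[11] P1: store L4 := 37 | P0:I, P1:M(37), P2:I, P3:I | bus: BusRdX
[12] P2: store L0 := 19 | P0:I, P1:I, P2:M(19), P3:I | bus: none
[13] P3: load  L0 | P0:I, P1:I, P2:S(19), P3:S(19) | bus: BusRd,Flush
[14] P0: load  L3 | P0:E(60), P1:I, P2:I, P3:I | bus: none
[15] P2: load  L4 | P0:I, P1:S(37), P2:S(37), P3:I | bus: BusRd,Flush
[16] P2: load  L0 | P0:I, P1:I, P2:S(19), P3:S(19) | bus: none
[17] P0: load  L4 | P0:S(37), P1:S(37), P2:S(37), P3:I | bus: BusRd
[18] P0: load  L2 | P0:E(0), P1:I, P2:I, P3:I | bus: none
[19] P3: load  L4 | P0:S(37), P1:S(37), P2:S(37), P3:S(37) | bus: BusRd
[20] P1: load  L5 | P0:I, P1:E(60), P2:I, P3:I | bus: BusRd
[21] P0: load  L2 | P0:E(0), P1:I, P2:I, P3:I | bus: none
[22] P3: load  L0 | P0:I, P1:I, P2:S(19), P3:S(19) | bus: none

memory[L0] = 19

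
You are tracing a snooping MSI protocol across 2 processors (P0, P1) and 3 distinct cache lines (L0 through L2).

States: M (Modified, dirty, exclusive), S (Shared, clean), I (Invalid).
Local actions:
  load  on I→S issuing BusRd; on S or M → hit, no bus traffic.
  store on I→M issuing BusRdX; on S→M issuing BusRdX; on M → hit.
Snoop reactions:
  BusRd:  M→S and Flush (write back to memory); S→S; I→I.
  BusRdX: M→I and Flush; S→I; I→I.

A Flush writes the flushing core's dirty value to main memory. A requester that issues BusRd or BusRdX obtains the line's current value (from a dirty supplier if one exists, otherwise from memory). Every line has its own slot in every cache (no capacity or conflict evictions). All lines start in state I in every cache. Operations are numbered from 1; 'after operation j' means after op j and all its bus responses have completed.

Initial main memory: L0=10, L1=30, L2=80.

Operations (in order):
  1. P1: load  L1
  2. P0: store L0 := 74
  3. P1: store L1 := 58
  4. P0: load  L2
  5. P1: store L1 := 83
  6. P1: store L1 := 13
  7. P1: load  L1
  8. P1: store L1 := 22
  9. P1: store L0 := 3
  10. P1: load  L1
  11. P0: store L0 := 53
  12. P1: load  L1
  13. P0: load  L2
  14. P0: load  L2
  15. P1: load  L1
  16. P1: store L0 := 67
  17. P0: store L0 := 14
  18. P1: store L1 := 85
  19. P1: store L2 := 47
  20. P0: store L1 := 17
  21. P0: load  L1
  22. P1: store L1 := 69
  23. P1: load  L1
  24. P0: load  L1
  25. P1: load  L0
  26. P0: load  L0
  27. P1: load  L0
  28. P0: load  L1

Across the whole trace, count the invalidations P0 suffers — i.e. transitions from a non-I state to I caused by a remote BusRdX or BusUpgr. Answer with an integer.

invalidations = 4

1. P1: load  L1  bus=[BusRd]  L1: P0=I P1=S  mem[L1]=30
2. P0: store L0 := 74  bus=[BusRdX]  L0: P0=M P1=I  mem[L0]=10
3. P1: store L1 := 58  bus=[BusRdX]  L1: P0=I P1=M  mem[L1]=30
4. P0: load  L2  bus=[BusRd]  L2: P0=S P1=I  mem[L2]=80
5. P1: store L1 := 83  bus=[-]  L1: P0=I P1=M  mem[L1]=30
6. P1: store L1 := 13  bus=[-]  L1: P0=I P1=M  mem[L1]=30
7. P1: load  L1  bus=[-]  L1: P0=I P1=M  mem[L1]=30
8. P1: store L1 := 22  bus=[-]  L1: P0=I P1=M  mem[L1]=30
9. P1: store L0 := 3  bus=[BusRdX,Flush]  L0: P0=I P1=M  mem[L0]=74
10. P1: load  L1  bus=[-]  L1: P0=I P1=M  mem[L1]=30
11. P0: store L0 := 53  bus=[BusRdX,Flush]  L0: P0=M P1=I  mem[L0]=3
12. P1: load  L1  bus=[-]  L1: P0=I P1=M  mem[L1]=30
13. P0: load  L2  bus=[-]  L2: P0=S P1=I  mem[L2]=80
14. P0: load  L2  bus=[-]  L2: P0=S P1=I  mem[L2]=80
15. P1: load  L1  bus=[-]  L1: P0=I P1=M  mem[L1]=30
16. P1: store L0 := 67  bus=[BusRdX,Flush]  L0: P0=I P1=M  mem[L0]=53
17. P0: store L0 := 14  bus=[BusRdX,Flush]  L0: P0=M P1=I  mem[L0]=67
18. P1: store L1 := 85  bus=[-]  L1: P0=I P1=M  mem[L1]=30
19. P1: store L2 := 47  bus=[BusRdX]  L2: P0=I P1=M  mem[L2]=80
20. P0: store L1 := 17  bus=[BusRdX,Flush]  L1: P0=M P1=I  mem[L1]=85
21. P0: load  L1  bus=[-]  L1: P0=M P1=I  mem[L1]=85
22. P1: store L1 := 69  bus=[BusRdX,Flush]  L1: P0=I P1=M  mem[L1]=17
23. P1: load  L1  bus=[-]  L1: P0=I P1=M  mem[L1]=17
24. P0: load  L1  bus=[BusRd,Flush]  L1: P0=S P1=S  mem[L1]=69
25. P1: load  L0  bus=[BusRd,Flush]  L0: P0=S P1=S  mem[L0]=14
26. P0: load  L0  bus=[-]  L0: P0=S P1=S  mem[L0]=14
27. P1: load  L0  bus=[-]  L0: P0=S P1=S  mem[L0]=14
28. P0: load  L1  bus=[-]  L1: P0=S P1=S  mem[L1]=69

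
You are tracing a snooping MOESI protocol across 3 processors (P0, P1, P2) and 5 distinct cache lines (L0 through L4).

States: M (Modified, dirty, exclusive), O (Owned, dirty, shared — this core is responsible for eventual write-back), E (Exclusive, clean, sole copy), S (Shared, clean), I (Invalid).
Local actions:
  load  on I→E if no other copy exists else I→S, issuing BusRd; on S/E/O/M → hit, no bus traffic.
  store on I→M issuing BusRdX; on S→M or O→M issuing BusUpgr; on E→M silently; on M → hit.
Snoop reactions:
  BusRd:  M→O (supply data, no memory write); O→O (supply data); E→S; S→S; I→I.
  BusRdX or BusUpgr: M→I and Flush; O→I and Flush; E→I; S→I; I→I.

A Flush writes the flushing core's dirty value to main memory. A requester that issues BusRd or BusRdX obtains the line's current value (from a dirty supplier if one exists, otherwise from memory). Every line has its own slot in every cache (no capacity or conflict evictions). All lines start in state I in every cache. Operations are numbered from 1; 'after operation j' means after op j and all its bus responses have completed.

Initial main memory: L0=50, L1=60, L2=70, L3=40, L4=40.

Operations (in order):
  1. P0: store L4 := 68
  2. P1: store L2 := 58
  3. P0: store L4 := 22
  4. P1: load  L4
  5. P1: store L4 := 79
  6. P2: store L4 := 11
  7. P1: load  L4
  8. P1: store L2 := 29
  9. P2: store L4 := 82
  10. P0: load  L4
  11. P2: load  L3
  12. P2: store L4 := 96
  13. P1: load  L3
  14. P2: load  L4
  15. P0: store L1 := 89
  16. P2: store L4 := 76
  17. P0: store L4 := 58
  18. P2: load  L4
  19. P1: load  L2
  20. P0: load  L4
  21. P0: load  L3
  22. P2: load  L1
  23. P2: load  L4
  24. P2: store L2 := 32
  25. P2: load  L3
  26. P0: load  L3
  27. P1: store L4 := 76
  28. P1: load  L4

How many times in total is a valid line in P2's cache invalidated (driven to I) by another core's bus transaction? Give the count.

  op1 P0: store L4 := 68 → M/I/I on L4; bus BusRdX; mem=40
  op2 P1: store L2 := 58 → I/M/I on L2; bus BusRdX; mem=70
  op3 P0: store L4 := 22 → M/I/I on L4; bus (none); mem=40
  op4 P1: load  L4 → O/S/I on L4; bus BusRd; mem=40
  op5 P1: store L4 := 79 → I/M/I on L4; bus BusUpgr Flush; mem=22
  op6 P2: store L4 := 11 → I/I/M on L4; bus BusRdX Flush; mem=79
  op7 P1: load  L4 → I/S/O on L4; bus BusRd; mem=79
  op8 P1: store L2 := 29 → I/M/I on L2; bus (none); mem=70
  op9 P2: store L4 := 82 → I/I/M on L4; bus BusUpgr; mem=79
  op10 P0: load  L4 → S/I/O on L4; bus BusRd; mem=79
  op11 P2: load  L3 → I/I/E on L3; bus BusRd; mem=40
  op12 P2: store L4 := 96 → I/I/M on L4; bus BusUpgr; mem=79
  op13 P1: load  L3 → I/S/S on L3; bus BusRd; mem=40
  op14 P2: load  L4 → I/I/M on L4; bus (none); mem=79
  op15 P0: store L1 := 89 → M/I/I on L1; bus BusRdX; mem=60
  op16 P2: store L4 := 76 → I/I/M on L4; bus (none); mem=79
  op17 P0: store L4 := 58 → M/I/I on L4; bus BusRdX Flush; mem=76
  op18 P2: load  L4 → O/I/S on L4; bus BusRd; mem=76
  op19 P1: load  L2 → I/M/I on L2; bus (none); mem=70
  op20 P0: load  L4 → O/I/S on L4; bus (none); mem=76
  op21 P0: load  L3 → S/S/S on L3; bus BusRd; mem=40
  op22 P2: load  L1 → O/I/S on L1; bus BusRd; mem=60
  op23 P2: load  L4 → O/I/S on L4; bus (none); mem=76
  op24 P2: store L2 := 32 → I/I/M on L2; bus BusRdX Flush; mem=29
  op25 P2: load  L3 → S/S/S on L3; bus (none); mem=40
  op26 P0: load  L3 → S/S/S on L3; bus (none); mem=40
  op27 P1: store L4 := 76 → I/M/I on L4; bus BusRdX Flush; mem=58
  op28 P1: load  L4 → I/M/I on L4; bus (none); mem=58

invalidations = 2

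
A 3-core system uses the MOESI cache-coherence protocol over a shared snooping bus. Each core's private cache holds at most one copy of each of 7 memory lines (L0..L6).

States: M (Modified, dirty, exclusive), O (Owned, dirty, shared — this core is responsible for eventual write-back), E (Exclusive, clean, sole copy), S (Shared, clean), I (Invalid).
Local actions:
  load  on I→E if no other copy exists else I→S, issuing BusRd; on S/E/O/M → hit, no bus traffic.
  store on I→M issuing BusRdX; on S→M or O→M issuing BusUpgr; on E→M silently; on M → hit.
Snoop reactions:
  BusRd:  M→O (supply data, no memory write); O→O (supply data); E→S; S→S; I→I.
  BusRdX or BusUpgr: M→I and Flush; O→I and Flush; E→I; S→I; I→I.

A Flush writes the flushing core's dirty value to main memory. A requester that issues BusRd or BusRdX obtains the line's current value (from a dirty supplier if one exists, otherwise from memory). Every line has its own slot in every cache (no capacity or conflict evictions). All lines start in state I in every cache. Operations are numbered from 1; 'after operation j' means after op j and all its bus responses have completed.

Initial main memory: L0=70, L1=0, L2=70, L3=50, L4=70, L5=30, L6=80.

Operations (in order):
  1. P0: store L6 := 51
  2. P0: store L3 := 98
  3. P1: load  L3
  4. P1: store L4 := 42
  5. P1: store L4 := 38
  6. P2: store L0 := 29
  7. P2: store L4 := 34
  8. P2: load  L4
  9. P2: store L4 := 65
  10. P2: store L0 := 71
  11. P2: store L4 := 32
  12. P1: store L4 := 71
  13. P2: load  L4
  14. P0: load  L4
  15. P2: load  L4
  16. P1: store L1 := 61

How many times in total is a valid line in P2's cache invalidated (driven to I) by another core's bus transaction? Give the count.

1. P0: store L6 := 51  bus=[BusRdX]  L6: P0=M P1=I P2=I  mem[L6]=80
2. P0: store L3 := 98  bus=[BusRdX]  L3: P0=M P1=I P2=I  mem[L3]=50
3. P1: load  L3  bus=[BusRd]  L3: P0=O P1=S P2=I  mem[L3]=50
4. P1: store L4 := 42  bus=[BusRdX]  L4: P0=I P1=M P2=I  mem[L4]=70
5. P1: store L4 := 38  bus=[-]  L4: P0=I P1=M P2=I  mem[L4]=70
6. P2: store L0 := 29  bus=[BusRdX]  L0: P0=I P1=I P2=M  mem[L0]=70
7. P2: store L4 := 34  bus=[BusRdX,Flush]  L4: P0=I P1=I P2=M  mem[L4]=38
8. P2: load  L4  bus=[-]  L4: P0=I P1=I P2=M  mem[L4]=38
9. P2: store L4 := 65  bus=[-]  L4: P0=I P1=I P2=M  mem[L4]=38
10. P2: store L0 := 71  bus=[-]  L0: P0=I P1=I P2=M  mem[L0]=70
11. P2: store L4 := 32  bus=[-]  L4: P0=I P1=I P2=M  mem[L4]=38
12. P1: store L4 := 71  bus=[BusRdX,Flush]  L4: P0=I P1=M P2=I  mem[L4]=32
13. P2: load  L4  bus=[BusRd]  L4: P0=I P1=O P2=S  mem[L4]=32
14. P0: load  L4  bus=[BusRd]  L4: P0=S P1=O P2=S  mem[L4]=32
15. P2: load  L4  bus=[-]  L4: P0=S P1=O P2=S  mem[L4]=32
16. P1: store L1 := 61  bus=[BusRdX]  L1: P0=I P1=M P2=I  mem[L1]=0

invalidations = 1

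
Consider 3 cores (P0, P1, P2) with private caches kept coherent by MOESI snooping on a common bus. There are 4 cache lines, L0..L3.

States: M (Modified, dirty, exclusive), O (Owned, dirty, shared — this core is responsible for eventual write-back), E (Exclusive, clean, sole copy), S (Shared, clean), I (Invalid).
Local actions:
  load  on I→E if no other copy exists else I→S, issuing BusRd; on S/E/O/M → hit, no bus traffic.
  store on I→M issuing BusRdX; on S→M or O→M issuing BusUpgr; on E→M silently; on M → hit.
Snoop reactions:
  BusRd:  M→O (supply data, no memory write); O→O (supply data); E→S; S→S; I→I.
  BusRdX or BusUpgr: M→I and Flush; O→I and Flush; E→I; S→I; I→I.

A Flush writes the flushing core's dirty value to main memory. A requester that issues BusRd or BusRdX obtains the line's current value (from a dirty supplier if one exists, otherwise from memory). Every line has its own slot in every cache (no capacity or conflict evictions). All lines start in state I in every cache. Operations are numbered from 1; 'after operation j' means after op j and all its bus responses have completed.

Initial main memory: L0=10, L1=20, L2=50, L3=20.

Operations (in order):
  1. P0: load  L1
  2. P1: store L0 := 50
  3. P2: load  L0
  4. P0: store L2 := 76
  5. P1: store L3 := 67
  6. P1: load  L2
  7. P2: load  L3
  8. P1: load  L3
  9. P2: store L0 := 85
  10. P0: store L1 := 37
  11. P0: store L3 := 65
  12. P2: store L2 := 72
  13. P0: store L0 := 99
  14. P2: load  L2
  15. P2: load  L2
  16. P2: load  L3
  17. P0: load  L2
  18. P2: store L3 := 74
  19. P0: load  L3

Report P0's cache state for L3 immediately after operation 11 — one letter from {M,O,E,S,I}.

  op1 P0: load  L1 → E/I/I on L1; bus BusRd; mem=20
  op2 P1: store L0 := 50 → I/M/I on L0; bus BusRdX; mem=10
  op3 P2: load  L0 → I/O/S on L0; bus BusRd; mem=10
  op4 P0: store L2 := 76 → M/I/I on L2; bus BusRdX; mem=50
  op5 P1: store L3 := 67 → I/M/I on L3; bus BusRdX; mem=20
  op6 P1: load  L2 → O/S/I on L2; bus BusRd; mem=50
  op7 P2: load  L3 → I/O/S on L3; bus BusRd; mem=20
  op8 P1: load  L3 → I/O/S on L3; bus (none); mem=20
  op9 P2: store L0 := 85 → I/I/M on L0; bus BusUpgr Flush; mem=50
  op10 P0: store L1 := 37 → M/I/I on L1; bus (none); mem=20
  op11 P0: store L3 := 65 → M/I/I on L3; bus BusRdX Flush; mem=67
  op12 P2: store L2 := 72 → I/I/M on L2; bus BusRdX Flush; mem=76
  op13 P0: store L0 := 99 → M/I/I on L0; bus BusRdX Flush; mem=85
  op14 P2: load  L2 → I/I/M on L2; bus (none); mem=76
  op15 P2: load  L2 → I/I/M on L2; bus (none); mem=76
  op16 P2: load  L3 → O/I/S on L3; bus BusRd; mem=67
  op17 P0: load  L2 → S/I/O on L2; bus BusRd; mem=76
  op18 P2: store L3 := 74 → I/I/M on L3; bus BusUpgr Flush; mem=65
  op19 P0: load  L3 → S/I/O on L3; bus BusRd; mem=65

state = M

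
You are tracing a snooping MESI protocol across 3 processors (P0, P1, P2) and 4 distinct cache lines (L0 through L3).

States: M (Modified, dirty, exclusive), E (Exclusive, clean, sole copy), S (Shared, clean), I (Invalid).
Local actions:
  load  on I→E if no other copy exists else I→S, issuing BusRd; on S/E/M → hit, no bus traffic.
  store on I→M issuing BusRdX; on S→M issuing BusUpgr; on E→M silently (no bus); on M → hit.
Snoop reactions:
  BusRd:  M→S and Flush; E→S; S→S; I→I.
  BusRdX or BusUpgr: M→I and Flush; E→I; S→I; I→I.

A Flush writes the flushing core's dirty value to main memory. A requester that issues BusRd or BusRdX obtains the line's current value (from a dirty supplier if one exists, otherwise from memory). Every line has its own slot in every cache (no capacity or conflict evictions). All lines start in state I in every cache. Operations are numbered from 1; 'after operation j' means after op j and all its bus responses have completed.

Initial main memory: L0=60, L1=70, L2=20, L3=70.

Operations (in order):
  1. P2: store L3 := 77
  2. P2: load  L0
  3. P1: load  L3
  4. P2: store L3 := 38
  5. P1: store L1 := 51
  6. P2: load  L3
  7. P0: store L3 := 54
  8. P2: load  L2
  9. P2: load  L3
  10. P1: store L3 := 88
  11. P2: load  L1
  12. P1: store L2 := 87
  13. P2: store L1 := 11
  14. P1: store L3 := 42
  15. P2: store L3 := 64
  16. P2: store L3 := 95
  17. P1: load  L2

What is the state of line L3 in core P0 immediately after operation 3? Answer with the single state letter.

[1] P2: store L3 := 77 | P0:I, P1:I, P2:M(77) | bus: BusRdX
[2] P2: load  L0 | P0:I, P1:I, P2:E(60) | bus: BusRd
[3] P1: load  L3 | P0:I, P1:S(77), P2:S(77) | bus: BusRd,Flush
[4] P2: store L3 := 38 | P0:I, P1:I, P2:M(38) | bus: BusUpgr
[5] P1: store L1 := 51 | P0:I, P1:M(51), P2:I | bus: BusRdX
[6] P2: load  L3 | P0:I, P1:I, P2:M(38) | bus: none
[7] P0: store L3 := 54 | P0:M(54), P1:I, P2:I | bus: BusRdX,Flush
[8] P2: load  L2 | P0:I, P1:I, P2:E(20) | bus: BusRd
[9] P2: load  L3 | P0:S(54), P1:I, P2:S(54) | bus: BusRd,Flush
[10] P1: store L3 := 88 | P0:I, P1:M(88), P2:I | bus: BusRdX
[11] P2: load  L1 | P0:I, P1:S(51), P2:S(51) | bus: BusRd,Flush
[12] P1: store L2 := 87 | P0:I, P1:M(87), P2:I | bus: BusRdX
[13] P2: store L1 := 11 | P0:I, P1:I, P2:M(11) | bus: BusUpgr
[14] P1: store L3 := 42 | P0:I, P1:M(42), P2:I | bus: none
[15] P2: store L3 := 64 | P0:I, P1:I, P2:M(64) | bus: BusRdX,Flush
[16] P2: store L3 := 95 | P0:I, P1:I, P2:M(95) | bus: none
[17] P1: load  L2 | P0:I, P1:M(87), P2:I | bus: none

state = I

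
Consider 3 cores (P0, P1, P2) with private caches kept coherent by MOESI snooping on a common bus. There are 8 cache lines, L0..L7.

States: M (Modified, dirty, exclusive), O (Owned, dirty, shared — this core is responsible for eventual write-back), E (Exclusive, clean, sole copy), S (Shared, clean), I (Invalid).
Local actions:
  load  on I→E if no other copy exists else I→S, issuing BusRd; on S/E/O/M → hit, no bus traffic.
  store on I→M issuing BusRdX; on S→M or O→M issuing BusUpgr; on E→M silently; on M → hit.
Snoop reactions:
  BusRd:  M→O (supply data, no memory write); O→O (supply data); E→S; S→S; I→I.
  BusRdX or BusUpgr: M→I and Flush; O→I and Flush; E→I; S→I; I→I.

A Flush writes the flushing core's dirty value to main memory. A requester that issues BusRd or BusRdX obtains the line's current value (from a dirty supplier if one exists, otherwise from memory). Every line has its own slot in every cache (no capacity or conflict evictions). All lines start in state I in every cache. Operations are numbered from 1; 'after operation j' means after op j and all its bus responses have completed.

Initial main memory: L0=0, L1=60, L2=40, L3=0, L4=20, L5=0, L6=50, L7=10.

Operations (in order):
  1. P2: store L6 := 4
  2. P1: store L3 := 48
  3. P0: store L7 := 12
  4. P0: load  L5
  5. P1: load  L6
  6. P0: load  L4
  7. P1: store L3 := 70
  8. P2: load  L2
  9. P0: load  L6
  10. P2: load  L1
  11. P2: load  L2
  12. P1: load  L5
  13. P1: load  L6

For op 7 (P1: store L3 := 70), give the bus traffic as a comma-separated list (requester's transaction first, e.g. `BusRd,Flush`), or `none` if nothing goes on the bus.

bus = none

1. P2: store L6 := 4  bus=[BusRdX]  L6: P0=I P1=I P2=M  mem[L6]=50
2. P1: store L3 := 48  bus=[BusRdX]  L3: P0=I P1=M P2=I  mem[L3]=0
3. P0: store L7 := 12  bus=[BusRdX]  L7: P0=M P1=I P2=I  mem[L7]=10
4. P0: load  L5  bus=[BusRd]  L5: P0=E P1=I P2=I  mem[L5]=0
5. P1: load  L6  bus=[BusRd]  L6: P0=I P1=S P2=O  mem[L6]=50
6. P0: load  L4  bus=[BusRd]  L4: P0=E P1=I P2=I  mem[L4]=20
7. P1: store L3 := 70  bus=[-]  L3: P0=I P1=M P2=I  mem[L3]=0
8. P2: load  L2  bus=[BusRd]  L2: P0=I P1=I P2=E  mem[L2]=40
9. P0: load  L6  bus=[BusRd]  L6: P0=S P1=S P2=O  mem[L6]=50
10. P2: load  L1  bus=[BusRd]  L1: P0=I P1=I P2=E  mem[L1]=60
11. P2: load  L2  bus=[-]  L2: P0=I P1=I P2=E  mem[L2]=40
12. P1: load  L5  bus=[BusRd]  L5: P0=S P1=S P2=I  mem[L5]=0
13. P1: load  L6  bus=[-]  L6: P0=S P1=S P2=O  mem[L6]=50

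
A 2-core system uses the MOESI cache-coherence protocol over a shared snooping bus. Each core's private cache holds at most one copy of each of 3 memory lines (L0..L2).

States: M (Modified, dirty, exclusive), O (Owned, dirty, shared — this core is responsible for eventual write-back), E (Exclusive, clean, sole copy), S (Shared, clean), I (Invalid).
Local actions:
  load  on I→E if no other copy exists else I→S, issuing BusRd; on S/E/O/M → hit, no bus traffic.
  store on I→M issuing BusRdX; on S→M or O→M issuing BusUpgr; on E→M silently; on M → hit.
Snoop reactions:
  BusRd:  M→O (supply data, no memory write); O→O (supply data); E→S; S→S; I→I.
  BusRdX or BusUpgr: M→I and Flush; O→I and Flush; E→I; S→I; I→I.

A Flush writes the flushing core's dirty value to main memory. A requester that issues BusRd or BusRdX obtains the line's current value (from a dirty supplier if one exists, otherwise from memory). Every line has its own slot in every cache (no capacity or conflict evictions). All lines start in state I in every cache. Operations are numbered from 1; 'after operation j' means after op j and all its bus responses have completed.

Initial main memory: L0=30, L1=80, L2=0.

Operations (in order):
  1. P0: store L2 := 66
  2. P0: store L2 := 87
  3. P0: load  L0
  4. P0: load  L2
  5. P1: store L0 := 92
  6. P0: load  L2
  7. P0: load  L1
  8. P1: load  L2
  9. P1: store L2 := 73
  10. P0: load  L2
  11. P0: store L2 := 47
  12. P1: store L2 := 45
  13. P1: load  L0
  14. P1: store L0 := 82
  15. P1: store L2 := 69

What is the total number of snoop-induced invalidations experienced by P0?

1. P0: store L2 := 66  bus=[BusRdX]  L2: P0=M P1=I  mem[L2]=0
2. P0: store L2 := 87  bus=[-]  L2: P0=M P1=I  mem[L2]=0
3. P0: load  L0  bus=[BusRd]  L0: P0=E P1=I  mem[L0]=30
4. P0: load  L2  bus=[-]  L2: P0=M P1=I  mem[L2]=0
5. P1: store L0 := 92  bus=[BusRdX]  L0: P0=I P1=M  mem[L0]=30
6. P0: load  L2  bus=[-]  L2: P0=M P1=I  mem[L2]=0
7. P0: load  L1  bus=[BusRd]  L1: P0=E P1=I  mem[L1]=80
8. P1: load  L2  bus=[BusRd]  L2: P0=O P1=S  mem[L2]=0
9. P1: store L2 := 73  bus=[BusUpgr,Flush]  L2: P0=I P1=M  mem[L2]=87
10. P0: load  L2  bus=[BusRd]  L2: P0=S P1=O  mem[L2]=87
11. P0: store L2 := 47  bus=[BusUpgr,Flush]  L2: P0=M P1=I  mem[L2]=73
12. P1: store L2 := 45  bus=[BusRdX,Flush]  L2: P0=I P1=M  mem[L2]=47
13. P1: load  L0  bus=[-]  L0: P0=I P1=M  mem[L0]=30
14. P1: store L0 := 82  bus=[-]  L0: P0=I P1=M  mem[L0]=30
15. P1: store L2 := 69  bus=[-]  L2: P0=I P1=M  mem[L2]=47

invalidations = 3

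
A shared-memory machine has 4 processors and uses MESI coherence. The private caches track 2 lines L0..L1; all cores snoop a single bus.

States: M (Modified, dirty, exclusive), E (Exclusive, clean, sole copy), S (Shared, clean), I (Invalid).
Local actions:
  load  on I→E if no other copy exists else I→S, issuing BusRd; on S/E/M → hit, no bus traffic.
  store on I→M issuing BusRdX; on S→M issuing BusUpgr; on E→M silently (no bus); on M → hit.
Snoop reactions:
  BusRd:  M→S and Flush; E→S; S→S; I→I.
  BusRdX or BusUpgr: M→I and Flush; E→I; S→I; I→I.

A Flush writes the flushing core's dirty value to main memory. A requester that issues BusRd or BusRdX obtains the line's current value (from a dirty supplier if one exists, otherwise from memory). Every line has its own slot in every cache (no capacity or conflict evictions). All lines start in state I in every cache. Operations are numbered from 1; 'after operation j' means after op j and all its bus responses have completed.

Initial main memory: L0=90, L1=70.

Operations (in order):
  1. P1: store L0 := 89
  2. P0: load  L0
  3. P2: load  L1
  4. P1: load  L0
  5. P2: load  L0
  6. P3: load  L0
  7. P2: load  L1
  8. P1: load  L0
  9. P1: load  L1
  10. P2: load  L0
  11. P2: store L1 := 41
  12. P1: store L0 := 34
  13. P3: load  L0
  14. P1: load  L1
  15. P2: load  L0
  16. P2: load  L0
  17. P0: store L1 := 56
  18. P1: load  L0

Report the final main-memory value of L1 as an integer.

1. P1: store L0 := 89  bus=[BusRdX]  L0: P0=I P1=M P2=I P3=I  mem[L0]=90
2. P0: load  L0  bus=[BusRd,Flush]  L0: P0=S P1=S P2=I P3=I  mem[L0]=89
3. P2: load  L1  bus=[BusRd]  L1: P0=I P1=I P2=E P3=I  mem[L1]=70
4. P1: load  L0  bus=[-]  L0: P0=S P1=S P2=I P3=I  mem[L0]=89
5. P2: load  L0  bus=[BusRd]  L0: P0=S P1=S P2=S P3=I  mem[L0]=89
6. P3: load  L0  bus=[BusRd]  L0: P0=S P1=S P2=S P3=S  mem[L0]=89
7. P2: load  L1  bus=[-]  L1: P0=I P1=I P2=E P3=I  mem[L1]=70
8. P1: load  L0  bus=[-]  L0: P0=S P1=S P2=S P3=S  mem[L0]=89
9. P1: load  L1  bus=[BusRd]  L1: P0=I P1=S P2=S P3=I  mem[L1]=70
10. P2: load  L0  bus=[-]  L0: P0=S P1=S P2=S P3=S  mem[L0]=89
11. P2: store L1 := 41  bus=[BusUpgr]  L1: P0=I P1=I P2=M P3=I  mem[L1]=70
12. P1: store L0 := 34  bus=[BusUpgr]  L0: P0=I P1=M P2=I P3=I  mem[L0]=89
13. P3: load  L0  bus=[BusRd,Flush]  L0: P0=I P1=S P2=I P3=S  mem[L0]=34
14. P1: load  L1  bus=[BusRd,Flush]  L1: P0=I P1=S P2=S P3=I  mem[L1]=41
15. P2: load  L0  bus=[BusRd]  L0: P0=I P1=S P2=S P3=S  mem[L0]=34
16. P2: load  L0  bus=[-]  L0: P0=I P1=S P2=S P3=S  mem[L0]=34
17. P0: store L1 := 56  bus=[BusRdX]  L1: P0=M P1=I P2=I P3=I  mem[L1]=41
18. P1: load  L0  bus=[-]  L0: P0=I P1=S P2=S P3=S  mem[L0]=34

memory[L1] = 41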